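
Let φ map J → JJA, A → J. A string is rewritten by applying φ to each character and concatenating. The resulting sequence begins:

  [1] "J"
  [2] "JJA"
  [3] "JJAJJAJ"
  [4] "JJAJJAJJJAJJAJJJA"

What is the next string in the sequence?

JJAJJAJJJAJJAJJJAJJAJJAJJJAJJAJJJAJJAJJAJ

Replace each of the 17 characters of JJAJJAJJJAJJAJJJA in place — JJA JJA J JJA JJA J JJA JJA JJA J JJA JJA J JJA JJA JJA J — and concatenate.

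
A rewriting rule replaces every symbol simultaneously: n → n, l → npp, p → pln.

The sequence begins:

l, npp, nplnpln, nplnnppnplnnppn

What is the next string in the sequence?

nplnnppnnplnplnnplnnppnnplnplnn

φ(nplnnppnplnnppn) expands symbol-by-symbol to n pln npp n n pln pln n pln npp n n pln pln n; joining the 15 pieces gives the next term.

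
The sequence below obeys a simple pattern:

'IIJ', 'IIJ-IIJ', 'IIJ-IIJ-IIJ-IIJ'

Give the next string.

IIJ-IIJ-IIJ-IIJ-IIJ-IIJ-IIJ-IIJ

s(k+1) = s(k)·-·s(k) — each term doubles the last with '-' between the halves.
So the next term is two copies of IIJ-IIJ-IIJ-IIJ with '-' between the halves.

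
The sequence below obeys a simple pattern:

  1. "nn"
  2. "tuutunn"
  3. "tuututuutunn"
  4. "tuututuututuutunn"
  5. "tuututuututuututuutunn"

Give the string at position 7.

tuututuututuututuututuututuutunn

Every step adds tuutu at the front: s(k+1) = tuutu·s(k).
From tuututuututuututuutunn, 2 further steps: tuututuututuututuutunn → tuututuututuututuututuutunn → (answer).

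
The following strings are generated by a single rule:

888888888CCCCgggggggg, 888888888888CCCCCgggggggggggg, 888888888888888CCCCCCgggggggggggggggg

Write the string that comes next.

888888888888888888CCCCCCCgggggggggggggggggggg

The n-th term is 3n+3 8's then n+2 C's then 4n g's, where the shown terms are n = 2, 3, 4.
At n = 5 the blocks have lengths 18, 7, 20.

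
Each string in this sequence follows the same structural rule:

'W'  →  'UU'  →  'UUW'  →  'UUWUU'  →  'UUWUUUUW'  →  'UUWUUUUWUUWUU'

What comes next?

This is a Fibonacci-style word recurrence s(k) = s(k−1)·s(k−2): e.g. UU·W = UUW.
So term 7 is UUWUUUUWUUWUU·UUWUUUUW.

UUWUUUUWUUWUUUUWUUUUW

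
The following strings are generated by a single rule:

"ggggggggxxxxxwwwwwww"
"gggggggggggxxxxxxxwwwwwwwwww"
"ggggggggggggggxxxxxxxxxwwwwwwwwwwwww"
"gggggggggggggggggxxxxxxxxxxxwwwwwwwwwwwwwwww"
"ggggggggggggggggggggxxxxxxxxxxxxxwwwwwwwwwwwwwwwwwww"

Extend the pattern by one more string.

gggggggggggggggggggggggxxxxxxxxxxxxxxxwwwwwwwwwwwwwwwwwwwwww

The n-th term is 3n+2 g's then 2n+1 x's then 3n+1 w's, where the shown terms are n = 2, 3, 4, 5, 6.
Setting n = 7 gives 23, 15, 22 characters in each block.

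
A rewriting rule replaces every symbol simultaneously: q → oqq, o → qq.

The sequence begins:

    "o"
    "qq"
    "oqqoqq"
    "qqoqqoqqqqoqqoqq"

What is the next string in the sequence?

oqqoqqqqoqqoqqqqoqqoqqoqqoqqqqoqqoqqqqoqqoqq

φ(qqoqqoqqqqoqqoqq) expands symbol-by-symbol to oqq oqq qq oqq oqq qq oqq oqq oqq oqq qq oqq oqq qq oqq oqq; joining the 16 pieces gives the next term.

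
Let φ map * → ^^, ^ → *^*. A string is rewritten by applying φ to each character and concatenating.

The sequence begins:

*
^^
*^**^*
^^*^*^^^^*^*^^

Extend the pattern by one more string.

*^**^*^^*^*^^*^**^**^**^*^^*^*^^*^**^*

Applying the rule to each of the 14 symbols of ^^*^*^^^^*^*^^ gives the pieces *^* *^* ^^ *^* ^^ *^* *^* *^* *^* ^^ *^* ^^ *^* *^*, which concatenate to the answer.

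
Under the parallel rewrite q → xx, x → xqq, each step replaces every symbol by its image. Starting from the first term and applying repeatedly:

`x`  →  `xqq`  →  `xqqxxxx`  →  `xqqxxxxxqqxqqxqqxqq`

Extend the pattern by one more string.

φ(xqqxxxxxqqxqqxqqxqq) expands symbol-by-symbol to xqq xx xx xqq xqq xqq xqq xqq xx xx xqq xx xx xqq xx xx xqq xx xx; joining the 19 pieces gives the next term.

xqqxxxxxqqxqqxqqxqqxqqxxxxxqqxxxxxqqxxxxxqqxxxx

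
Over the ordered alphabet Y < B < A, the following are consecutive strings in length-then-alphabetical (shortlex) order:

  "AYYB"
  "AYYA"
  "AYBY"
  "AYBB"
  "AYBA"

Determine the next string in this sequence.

Find the rightmost character of AYBA below A, bump it to the next letter, and reset everything to its right to Y.

AYAY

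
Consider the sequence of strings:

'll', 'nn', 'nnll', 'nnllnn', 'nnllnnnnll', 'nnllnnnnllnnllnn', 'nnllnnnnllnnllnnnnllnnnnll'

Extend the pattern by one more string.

Each term (from the third on) is the previous term followed by the one before it: term 3 = nn·ll = nnll.
Continuing: nnllnnnnllnnllnnnnllnnnnll · nnllnnnnllnnllnn gives term 8.

nnllnnnnllnnllnnnnllnnnnllnnllnnnnllnnllnn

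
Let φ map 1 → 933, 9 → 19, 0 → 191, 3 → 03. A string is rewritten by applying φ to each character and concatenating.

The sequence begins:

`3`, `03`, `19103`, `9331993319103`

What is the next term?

Applying the rule to each of the 13 symbols of 9331993319103 gives the pieces 19 03 03 933 19 19 03 03 933 19 933 191 03, which concatenate to the answer.

190303933191903039331993319103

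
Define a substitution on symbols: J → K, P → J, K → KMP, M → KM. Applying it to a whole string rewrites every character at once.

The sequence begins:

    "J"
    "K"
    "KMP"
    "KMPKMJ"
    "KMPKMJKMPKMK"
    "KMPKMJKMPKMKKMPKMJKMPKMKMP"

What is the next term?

Rewriting the 26 symbols of KMPKMJKMPKMKKMPKMJKMPKMKMP one by one yields KMP KM J KMP KM K KMP KM J KMP KM KMP KMP KM J KMP KM K KMP KM J KMP KM KMP KM J; concatenated:

KMPKMJKMPKMKKMPKMJKMPKMKMPKMPKMJKMPKMKKMPKMJKMPKMKMPKMJ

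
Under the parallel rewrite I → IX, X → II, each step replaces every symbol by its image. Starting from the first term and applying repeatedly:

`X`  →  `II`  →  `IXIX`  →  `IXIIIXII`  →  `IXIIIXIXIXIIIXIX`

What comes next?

Rewriting the 16 symbols of IXIIIXIXIXIIIXIX one by one yields IX II IX IX IX II IX II IX II IX IX IX II IX II; concatenated:

IXIIIXIXIXIIIXIIIXIIIXIXIXIIIXII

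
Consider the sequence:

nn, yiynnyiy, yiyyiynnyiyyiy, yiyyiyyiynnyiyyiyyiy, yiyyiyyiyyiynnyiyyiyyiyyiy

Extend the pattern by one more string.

Each term wraps the previous one in yiy on the left and yiy on the right.
So the next term is yiy·yiyyiyyiyyiynnyiyyiyyiyyiy·yiy.

yiyyiyyiyyiyyiynnyiyyiyyiyyiyyiy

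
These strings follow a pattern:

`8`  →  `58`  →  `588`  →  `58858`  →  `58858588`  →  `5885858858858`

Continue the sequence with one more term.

Each term (from the third on) is the previous term followed by the one before it: term 3 = 58·8 = 588.
So term 7 is 5885858858858·58858588.

588585885885858858588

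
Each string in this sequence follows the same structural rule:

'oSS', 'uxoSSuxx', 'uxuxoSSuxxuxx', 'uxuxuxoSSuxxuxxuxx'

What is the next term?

s(k+1) = ux·s(k)·uxx, so each term gains ux as a prefix and uxx as a suffix.
So the next term is ux·uxuxuxoSSuxxuxxuxx·uxx.

uxuxuxuxoSSuxxuxxuxxuxx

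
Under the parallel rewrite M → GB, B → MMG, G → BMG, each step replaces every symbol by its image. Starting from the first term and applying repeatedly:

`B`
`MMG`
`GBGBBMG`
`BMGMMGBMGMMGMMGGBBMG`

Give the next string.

Applying the rule to each of the 20 symbols of BMGMMGBMGMMGMMGGBBMG gives the pieces MMG GB BMG GB GB BMG MMG GB BMG GB GB BMG GB GB BMG BMG MMG MMG GB BMG, which concatenate to the answer.

MMGGBBMGGBGBBMGMMGGBBMGGBGBBMGGBGBBMGBMGMMGMMGGBBMG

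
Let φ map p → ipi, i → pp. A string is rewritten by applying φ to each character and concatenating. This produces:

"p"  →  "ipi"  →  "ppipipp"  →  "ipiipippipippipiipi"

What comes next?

Rewriting the 19 symbols of ipiipippipippipiipi one by one yields pp ipi pp pp ipi pp ipi ipi pp ipi pp ipi ipi pp ipi pp pp ipi pp; concatenated:

ppipippppipippipiipippipippipiipippipippppipipp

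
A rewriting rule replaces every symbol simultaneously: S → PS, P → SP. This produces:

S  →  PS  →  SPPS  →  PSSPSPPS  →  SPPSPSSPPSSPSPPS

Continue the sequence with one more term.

PSSPSPPSSPPSPSSPSPPSPSSPPSSPSPPS

Applying the rule to each of the 16 symbols of SPPSPSSPPSSPSPPS gives the pieces PS SP SP PS SP PS PS SP SP PS PS SP PS SP SP PS, which concatenate to the answer.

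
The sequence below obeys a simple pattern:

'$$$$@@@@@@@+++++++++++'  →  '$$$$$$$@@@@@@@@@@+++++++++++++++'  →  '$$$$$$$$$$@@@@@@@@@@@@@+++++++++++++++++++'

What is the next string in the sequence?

The n-th term is 3n-2 $'s then 3n+1 @'s then 4n+3 +'s, where the shown terms are n = 2, 3, 4.
For the next term, n = 5, so the run lengths are 13, 16, 23.

$$$$$$$$$$$$$@@@@@@@@@@@@@@@@+++++++++++++++++++++++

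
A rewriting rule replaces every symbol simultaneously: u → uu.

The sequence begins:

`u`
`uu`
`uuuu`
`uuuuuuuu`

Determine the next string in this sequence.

uuuuuuuuuuuuuuuu

Rewriting each symbol of uuuuuuuu: u→uu, u→uu, u→uu, u→uu, u→uu, u→uu, u→uu, u→uu, which concatenates to uu uu uu uu uu uu uu uu.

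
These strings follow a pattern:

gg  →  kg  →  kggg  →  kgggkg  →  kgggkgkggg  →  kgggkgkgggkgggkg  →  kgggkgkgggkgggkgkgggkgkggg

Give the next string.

Each term (from the third on) is the previous term followed by the one before it: term 3 = kg·gg = kggg.
So term 8 is kgggkgkgggkgggkgkgggkgkggg·kgggkgkgggkgggkg.

kgggkgkgggkgggkgkgggkgkgggkgggkgkgggkgggkg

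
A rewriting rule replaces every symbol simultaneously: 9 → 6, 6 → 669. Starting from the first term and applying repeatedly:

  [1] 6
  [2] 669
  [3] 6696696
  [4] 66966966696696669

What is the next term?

Applying the rule to each of the 17 symbols of 66966966696696669 gives the pieces 669 669 6 669 669 6 669 669 669 6 669 669 6 669 669 669 6, which concatenate to the answer.

66966966696696669669669666966966696696696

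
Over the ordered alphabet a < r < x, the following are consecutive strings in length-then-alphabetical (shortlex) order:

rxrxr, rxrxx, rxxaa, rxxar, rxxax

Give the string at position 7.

rxxrr

Advancing 2 positions from rxxax through rxxax → rxxra reaches term 7.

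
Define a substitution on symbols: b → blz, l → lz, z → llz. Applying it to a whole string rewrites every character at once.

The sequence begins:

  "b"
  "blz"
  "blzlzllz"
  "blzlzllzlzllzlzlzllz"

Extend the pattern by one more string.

Rewriting the 20 symbols of blzlzllzlzllzlzlzllz one by one yields blz lz llz lz llz lz lz llz lz llz lz lz llz lz llz lz llz lz lz llz; concatenated:

blzlzllzlzllzlzlzllzlzllzlzlzllzlzllzlzllzlzlzllz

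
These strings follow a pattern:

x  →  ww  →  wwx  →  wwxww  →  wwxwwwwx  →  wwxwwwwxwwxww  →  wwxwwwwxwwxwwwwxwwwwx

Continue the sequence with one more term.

Each term (from the third on) is the previous term followed by the one before it: term 3 = ww·x = wwx.
The next term joins wwxwwwwxwwxwwwwxwwwwx and wwxwwwwxwwxww.

wwxwwwwxwwxwwwwxwwwwxwwxwwwwxwwxww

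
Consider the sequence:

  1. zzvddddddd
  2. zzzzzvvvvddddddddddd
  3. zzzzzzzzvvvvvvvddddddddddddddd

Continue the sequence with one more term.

Term n consists of 3n-1 z's, followed by 3n-2 v's, followed by 4n+3 d's (n = 1, 2, …).
At n = 4 the blocks have lengths 11, 10, 19.

zzzzzzzzzzzvvvvvvvvvvddddddddddddddddddd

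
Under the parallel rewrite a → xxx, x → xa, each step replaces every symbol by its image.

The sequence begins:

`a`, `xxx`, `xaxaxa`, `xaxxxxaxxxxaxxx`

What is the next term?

Rewriting the 15 symbols of xaxxxxaxxxxaxxx one by one yields xa xxx xa xa xa xa xxx xa xa xa xa xxx xa xa xa; concatenated:

xaxxxxaxaxaxaxxxxaxaxaxaxxxxaxaxa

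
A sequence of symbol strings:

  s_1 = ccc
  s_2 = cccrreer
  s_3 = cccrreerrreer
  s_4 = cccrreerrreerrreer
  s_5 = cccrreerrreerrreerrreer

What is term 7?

The strings grow by a fixed suffix rreer each time.
From cccrreerrreerrreerrreer, 2 further steps: cccrreerrreerrreerrreer → cccrreerrreerrreerrreerrreer → (answer).

cccrreerrreerrreerrreerrreerrreer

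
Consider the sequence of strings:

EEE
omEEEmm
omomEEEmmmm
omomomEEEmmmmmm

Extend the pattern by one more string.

Every step adds om to the front and mm to the end of the previous string.
So the next term is om·omomomEEEmmmmmm·mm.

omomomomEEEmmmmmmmm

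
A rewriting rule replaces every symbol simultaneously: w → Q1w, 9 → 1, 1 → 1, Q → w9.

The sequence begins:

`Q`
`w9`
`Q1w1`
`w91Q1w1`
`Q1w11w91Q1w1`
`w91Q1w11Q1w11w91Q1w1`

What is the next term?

Rewriting the 20 symbols of w91Q1w11Q1w11w91Q1w1 one by one yields Q1w 1 1 w9 1 Q1w 1 1 w9 1 Q1w 1 1 Q1w 1 1 w9 1 Q1w 1; concatenated:

Q1w11w91Q1w11w91Q1w11Q1w11w91Q1w1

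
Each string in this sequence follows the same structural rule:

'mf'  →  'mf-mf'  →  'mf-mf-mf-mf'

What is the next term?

s(k+1) = s(k)·-·s(k) — each term doubles the last with '-' between the halves.
Doubling mf-mf-mf-mf with '-' between the halves:

mf-mf-mf-mf-mf-mf-mf-mf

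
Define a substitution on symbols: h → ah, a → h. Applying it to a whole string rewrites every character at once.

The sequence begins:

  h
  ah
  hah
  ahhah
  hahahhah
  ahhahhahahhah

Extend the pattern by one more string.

Rewriting the 13 symbols of ahhahhahahhah one by one yields h ah ah h ah ah h ah h ah ah h ah; concatenated:

hahahhahahhahhahahhah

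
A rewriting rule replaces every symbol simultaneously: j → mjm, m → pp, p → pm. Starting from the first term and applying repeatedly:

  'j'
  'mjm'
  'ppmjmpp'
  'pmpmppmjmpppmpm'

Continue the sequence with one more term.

Rewriting the 15 symbols of pmpmppmjmpppmpm one by one yields pm pp pm pp pm pm pp mjm pp pm pm pm pp pm pp; concatenated:

pmpppmpppmpmppmjmpppmpmpmpppmpp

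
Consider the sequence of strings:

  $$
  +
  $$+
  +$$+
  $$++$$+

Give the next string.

Each term (from the third on) is the two preceding terms concatenated in order: term 3 = $$·+ = $$+.
The next term joins +$$+ and $$++$$+.

+$$+$$++$$+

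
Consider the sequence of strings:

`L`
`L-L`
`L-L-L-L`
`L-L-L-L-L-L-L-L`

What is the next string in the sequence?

Each string is two copies of the previous one joined by '-'.
One more doubling of L-L-L-L-L-L-L-L gives the answer.

L-L-L-L-L-L-L-L-L-L-L-L-L-L-L-L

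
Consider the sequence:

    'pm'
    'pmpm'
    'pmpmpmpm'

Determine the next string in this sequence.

Every step duplicates the string.
So the next term is two copies of pmpmpmpm.

pmpmpmpmpmpmpmpm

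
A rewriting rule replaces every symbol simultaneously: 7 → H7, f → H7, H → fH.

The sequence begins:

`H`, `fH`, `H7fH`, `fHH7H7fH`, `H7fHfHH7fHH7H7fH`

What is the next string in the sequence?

Rewriting the 16 symbols of H7fHfHH7fHH7H7fH one by one yields fH H7 H7 fH H7 fH fH H7 H7 fH fH H7 fH H7 H7 fH; concatenated:

fHH7H7fHH7fHfHH7H7fHfHH7fHH7H7fH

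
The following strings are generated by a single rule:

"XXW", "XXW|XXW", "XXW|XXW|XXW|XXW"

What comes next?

XXW|XXW|XXW|XXW|XXW|XXW|XXW|XXW

Every step duplicates the string with '|' between the halves.
So the next term is two copies of XXW|XXW|XXW|XXW with '|' between the halves.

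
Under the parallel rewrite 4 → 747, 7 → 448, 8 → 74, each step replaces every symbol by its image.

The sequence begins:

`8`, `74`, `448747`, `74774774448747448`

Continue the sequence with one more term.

φ(74774774448747448) expands symbol-by-symbol to 448 747 448 448 747 448 448 747 747 747 74 448 747 448 747 747 74; joining the 17 pieces gives the next term.

4487474484487474484487477477477444874744874774774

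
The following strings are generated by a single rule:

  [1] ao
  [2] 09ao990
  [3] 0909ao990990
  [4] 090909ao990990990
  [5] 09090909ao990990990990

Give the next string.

0909090909ao990990990990990

Each term wraps the previous one in 09 on the left and 990 on the right.
One more step from 09090909ao990990990990 gives the answer.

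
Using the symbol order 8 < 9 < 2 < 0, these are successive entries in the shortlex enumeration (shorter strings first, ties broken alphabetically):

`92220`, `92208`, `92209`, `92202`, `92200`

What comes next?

92088

Treat 92200 as a base-4 numeral over the given alphabet and add one, carrying through any trailing 0's.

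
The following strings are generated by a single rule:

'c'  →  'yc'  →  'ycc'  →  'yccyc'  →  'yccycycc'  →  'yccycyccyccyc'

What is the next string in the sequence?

yccycyccyccycyccycycc

From term 3 onward, concatenate the last term with the second-to-last: yc·c = ycc, ycc·yc = yccyc, …
Continuing: yccycyccyccyc · yccycycc gives term 7.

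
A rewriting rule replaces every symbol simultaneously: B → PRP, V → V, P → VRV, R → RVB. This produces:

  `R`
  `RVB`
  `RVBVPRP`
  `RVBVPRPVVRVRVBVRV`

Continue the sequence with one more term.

RVBVPRPVVRVRVBVRVVVRVBVRVBVPRPVRVBV

Applying the rule to each of the 17 symbols of RVBVPRPVVRVRVBVRV gives the pieces RVB V PRP V VRV RVB VRV V V RVB V RVB V PRP V RVB V, which concatenate to the answer.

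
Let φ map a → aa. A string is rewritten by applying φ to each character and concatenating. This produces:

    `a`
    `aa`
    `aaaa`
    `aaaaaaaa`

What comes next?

Rewriting each symbol of aaaaaaaa: a→aa, a→aa, a→aa, a→aa, a→aa, a→aa, a→aa, a→aa, which concatenates to aa aa aa aa aa aa aa aa.

aaaaaaaaaaaaaaaa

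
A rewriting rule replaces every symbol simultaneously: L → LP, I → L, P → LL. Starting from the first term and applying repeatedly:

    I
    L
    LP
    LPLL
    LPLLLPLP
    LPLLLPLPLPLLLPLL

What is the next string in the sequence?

φ(LPLLLPLPLPLLLPLL) expands symbol-by-symbol to LP LL LP LP LP LL LP LL LP LL LP LP LP LL LP LP; joining the 16 pieces gives the next term.

LPLLLPLPLPLLLPLLLPLLLPLPLPLLLPLP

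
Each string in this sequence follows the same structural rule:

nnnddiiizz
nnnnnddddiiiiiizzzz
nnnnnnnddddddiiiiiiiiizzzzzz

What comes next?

Term n consists of 2n+1 n's, followed by 2n d's, followed by 3n i's, followed by 2n z's (n = 1, 2, …).
For the next term, n = 4, so the run lengths are 9, 8, 12, 8.

nnnnnnnnnddddddddiiiiiiiiiiiizzzzzzzz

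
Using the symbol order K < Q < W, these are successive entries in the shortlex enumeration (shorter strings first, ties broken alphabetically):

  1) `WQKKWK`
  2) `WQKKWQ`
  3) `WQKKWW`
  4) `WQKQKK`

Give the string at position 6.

WQKQKW

Continuing the enumeration 2 steps past WQKQKK: WQKQKK → WQKQKQ → (answer).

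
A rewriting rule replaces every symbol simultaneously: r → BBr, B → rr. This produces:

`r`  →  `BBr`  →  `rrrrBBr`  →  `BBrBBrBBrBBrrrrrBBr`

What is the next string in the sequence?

Applying the rule to each of the 19 symbols of BBrBBrBBrBBrrrrrBBr gives the pieces rr rr BBr rr rr BBr rr rr BBr rr rr BBr BBr BBr BBr BBr rr rr BBr, which concatenate to the answer.

rrrrBBrrrrrBBrrrrrBBrrrrrBBrBBrBBrBBrBBrrrrrBBr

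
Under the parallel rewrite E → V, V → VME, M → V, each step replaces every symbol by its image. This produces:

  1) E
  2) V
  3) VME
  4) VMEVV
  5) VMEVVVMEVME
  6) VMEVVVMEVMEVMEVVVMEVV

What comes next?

VMEVVVMEVMEVMEVVVMEVVVMEVVVMEVMEVMEVVVMEVME

Replace each of the 21 characters of VMEVVVMEVMEVMEVVVMEVV in place — VME V V VME VME VME V V VME V V VME V V VME VME VME V V VME VME — and concatenate.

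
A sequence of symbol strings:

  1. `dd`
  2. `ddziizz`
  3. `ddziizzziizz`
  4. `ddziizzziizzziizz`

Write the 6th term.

The strings grow by a fixed suffix ziizz each time.
From ddziizzziizzziizz, 2 further steps: ddziizzziizzziizz → ddziizzziizzziizzziizz → (answer).

ddziizzziizzziizzziizzziizz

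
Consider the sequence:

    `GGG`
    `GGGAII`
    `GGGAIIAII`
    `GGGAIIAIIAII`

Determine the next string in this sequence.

Every step adds AII to the end: s(k+1) = s(k)·AII.
Applying this once more to GGGAIIAIIAII:

GGGAIIAIIAIIAII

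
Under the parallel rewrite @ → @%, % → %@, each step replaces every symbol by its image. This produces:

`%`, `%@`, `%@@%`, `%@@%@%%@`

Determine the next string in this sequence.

%@@%@%%@@%%@%@@%

Expanding %@@%@%%@: %→%@, @→@%, @→@%, %→%@, @→@%, %→%@, %→%@, @→@%. Concatenated: %@ @% @% %@ @% %@ %@ @%.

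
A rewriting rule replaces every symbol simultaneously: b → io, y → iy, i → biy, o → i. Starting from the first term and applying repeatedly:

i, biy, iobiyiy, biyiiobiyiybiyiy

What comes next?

iobiyiybiybiyiiobiyiybiyiyiobiyiybiyiy

Replace each of the 16 characters of biyiiobiyiybiyiy in place — io biy iy biy biy i io biy iy biy iy io biy iy biy iy — and concatenate.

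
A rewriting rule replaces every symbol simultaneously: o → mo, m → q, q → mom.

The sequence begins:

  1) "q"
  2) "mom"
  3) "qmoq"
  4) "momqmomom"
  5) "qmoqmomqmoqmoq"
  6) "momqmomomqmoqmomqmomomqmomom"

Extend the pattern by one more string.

Applying the rule to each of the 28 symbols of momqmomomqmoqmomqmomomqmomom gives the pieces q mo q mom q mo q mo q mom q mo mom q mo q mom q mo q mo q mom q mo q mo q, which concatenate to the answer.

qmoqmomqmoqmoqmomqmomomqmoqmomqmoqmoqmomqmoqmoq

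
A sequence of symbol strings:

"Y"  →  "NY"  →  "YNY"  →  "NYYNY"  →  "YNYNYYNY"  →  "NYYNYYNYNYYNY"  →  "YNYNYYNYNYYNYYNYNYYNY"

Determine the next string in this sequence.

This is a Fibonacci-style word recurrence s(k) = s(k−2)·s(k−1): e.g. Y·NY = YNY.
Continuing: NYYNYYNYNYYNY · YNYNYYNYNYYNYYNYNYYNY gives term 8.

NYYNYYNYNYYNYYNYNYYNYNYYNYYNYNYYNY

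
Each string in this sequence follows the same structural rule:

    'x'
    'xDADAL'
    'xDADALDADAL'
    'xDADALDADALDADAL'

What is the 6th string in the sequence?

xDADALDADALDADALDADALDADAL

Every step adds DADAL to the end: s(k+1) = s(k)·DADAL.
From xDADALDADALDADAL, 2 further steps: xDADALDADALDADAL → xDADALDADALDADALDADAL → (answer).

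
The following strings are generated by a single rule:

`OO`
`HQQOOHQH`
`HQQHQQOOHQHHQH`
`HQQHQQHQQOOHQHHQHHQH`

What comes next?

Every step adds HQQ to the front and HQH to the end of the previous string.
Applying this once more to HQQHQQHQQOOHQHHQHHQH:

HQQHQQHQQHQQOOHQHHQHHQHHQH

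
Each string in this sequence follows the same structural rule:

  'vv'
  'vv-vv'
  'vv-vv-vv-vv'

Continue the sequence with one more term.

Each string is two copies of the previous one joined by '-'.
Doubling vv-vv-vv-vv with '-' between the halves:

vv-vv-vv-vv-vv-vv-vv-vv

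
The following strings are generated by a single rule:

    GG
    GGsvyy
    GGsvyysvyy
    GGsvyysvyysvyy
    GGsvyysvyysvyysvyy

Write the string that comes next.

GGsvyysvyysvyysvyysvyy

The strings grow by a fixed suffix svyy each time.
So the next term is GGsvyysvyysvyysvyy·svyy.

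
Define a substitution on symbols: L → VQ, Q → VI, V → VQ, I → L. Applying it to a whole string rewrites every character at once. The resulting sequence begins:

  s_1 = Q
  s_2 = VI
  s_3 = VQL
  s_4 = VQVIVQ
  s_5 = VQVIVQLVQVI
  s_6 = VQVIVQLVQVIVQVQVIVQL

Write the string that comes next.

VQVIVQLVQVIVQVQVIVQLVQVIVQVIVQLVQVIVQ

φ(VQVIVQLVQVIVQVQVIVQL) expands symbol-by-symbol to VQ VI VQ L VQ VI VQ VQ VI VQ L VQ VI VQ VI VQ L VQ VI VQ; joining the 20 pieces gives the next term.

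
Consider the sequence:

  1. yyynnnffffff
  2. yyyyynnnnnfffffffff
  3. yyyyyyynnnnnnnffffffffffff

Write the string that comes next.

The n-th term is 2n+1 y's then 2n+1 n's then 3n+3 f's (n = 1, 2, …).
At n = 4 the blocks have lengths 9, 9, 15.

yyyyyyyyynnnnnnnnnfffffffffffffff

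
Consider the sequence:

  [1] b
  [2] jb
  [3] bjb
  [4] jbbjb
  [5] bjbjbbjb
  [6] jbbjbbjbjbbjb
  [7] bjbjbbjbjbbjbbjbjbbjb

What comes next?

jbbjbbjbjbbjbbjbjbbjbjbbjbbjbjbbjb

This is a Fibonacci-style word recurrence s(k) = s(k−2)·s(k−1): e.g. b·jb = bjb.
The next term joins jbbjbbjbjbbjb and bjbjbbjbjbbjbbjbjbbjb.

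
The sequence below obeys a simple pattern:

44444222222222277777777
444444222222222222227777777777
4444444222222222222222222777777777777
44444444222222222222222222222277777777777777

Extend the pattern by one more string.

444444444222222222222222222222222227777777777777777

The n-th term is n+2 4's then 4n-2 2's then 2n+2 7's, where the shown terms are n = 3, 4, 5, 6.
At n = 7 the blocks have lengths 9, 26, 16.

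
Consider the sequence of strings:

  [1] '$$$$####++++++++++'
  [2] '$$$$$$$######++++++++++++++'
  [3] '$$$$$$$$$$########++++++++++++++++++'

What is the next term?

$$$$$$$$$$$$$##########++++++++++++++++++++++

Reading off run lengths: $ runs 4, 7, 10; # runs 4, 6, 8; + runs 10, 14, 18 — each is linear in n, where the shown terms are n = 2, 3, 4.
Setting n = 5 gives 13, 10, 22 characters in each block.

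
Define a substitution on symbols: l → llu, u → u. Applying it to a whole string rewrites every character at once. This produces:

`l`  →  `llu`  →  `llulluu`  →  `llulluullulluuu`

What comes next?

llulluullulluuullulluullulluuuu

φ(llulluullulluuu) expands symbol-by-symbol to llu llu u llu llu u u llu llu u llu llu u u u; joining the 15 pieces gives the next term.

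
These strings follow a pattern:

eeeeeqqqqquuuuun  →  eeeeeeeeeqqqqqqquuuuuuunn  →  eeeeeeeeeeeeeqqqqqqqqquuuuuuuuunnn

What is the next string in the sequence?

eeeeeeeeeeeeeeeeeqqqqqqqqqqquuuuuuuuuuunnnn

Reading off run lengths: e runs 5, 9, 13; q runs 5, 7, 9; u runs 5, 7, 9; n runs 1, 2, 3 — each is linear in n (n = 1, 2, …).
For the next term, n = 4, so the run lengths are 17, 11, 11, 4.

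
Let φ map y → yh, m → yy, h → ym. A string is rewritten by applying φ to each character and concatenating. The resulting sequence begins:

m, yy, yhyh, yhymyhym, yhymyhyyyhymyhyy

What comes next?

Replace each of the 16 characters of yhymyhyyyhymyhyy in place — yh ym yh yy yh ym yh yh yh ym yh yy yh ym yh yh — and concatenate.

yhymyhyyyhymyhyhyhymyhyyyhymyhyh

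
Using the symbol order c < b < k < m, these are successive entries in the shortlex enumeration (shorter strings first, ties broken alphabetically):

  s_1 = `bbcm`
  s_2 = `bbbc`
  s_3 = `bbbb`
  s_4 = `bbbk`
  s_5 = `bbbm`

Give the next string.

Treat bbbm as a base-4 numeral over the given alphabet and add one, carrying through any trailing m's.

bbkc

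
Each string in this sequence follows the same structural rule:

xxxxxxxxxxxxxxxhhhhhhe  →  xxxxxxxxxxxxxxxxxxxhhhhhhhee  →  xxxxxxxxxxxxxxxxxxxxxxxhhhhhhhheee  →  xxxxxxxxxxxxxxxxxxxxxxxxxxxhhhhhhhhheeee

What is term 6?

xxxxxxxxxxxxxxxxxxxxxxxxxxxxxxxxxxxhhhhhhhhhhheeeeee

The n-th term is 4n+3 x's then n+3 h's then n-2 e's, where the shown terms are n = 3, 4, 5, 6.
Setting n = 8 gives 35, 11, 6 characters in each block.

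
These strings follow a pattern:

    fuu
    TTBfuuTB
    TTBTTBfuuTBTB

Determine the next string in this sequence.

Every step adds TTB to the front and TB to the end of the previous string.
Applying this once more to TTBTTBfuuTBTB:

TTBTTBTTBfuuTBTBTB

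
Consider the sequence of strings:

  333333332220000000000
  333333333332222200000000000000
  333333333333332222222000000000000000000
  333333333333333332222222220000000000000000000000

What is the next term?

The n-th term is 3n+2 3's then 2n-1 2's then 4n+2 0's, where the shown terms are n = 2, 3, 4, 5.
At n = 6 the blocks have lengths 20, 11, 26.

333333333333333333332222222222200000000000000000000000000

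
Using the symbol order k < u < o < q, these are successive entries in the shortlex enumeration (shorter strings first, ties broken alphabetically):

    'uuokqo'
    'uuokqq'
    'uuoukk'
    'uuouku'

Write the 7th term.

Advancing 3 positions from uuouku through uuouku → uuouko → uuoukq reaches term 7.

uuouuk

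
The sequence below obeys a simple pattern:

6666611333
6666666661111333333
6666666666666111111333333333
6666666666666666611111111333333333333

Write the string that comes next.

6666666666666666666661111111111333333333333333

Each string has the form 6^{4n+1} 1^{2n} 3^{3n} (n = 1, 2, …).
At n = 5 the blocks have lengths 21, 10, 15.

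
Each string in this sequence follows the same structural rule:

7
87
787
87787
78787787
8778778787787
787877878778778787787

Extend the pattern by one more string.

8778778787787787877878778778787787

From term 3 onward, concatenate the second-to-last term with the last: 7·87 = 787, 87·787 = 87787, …
So term 8 is 8778778787787·787877878778778787787.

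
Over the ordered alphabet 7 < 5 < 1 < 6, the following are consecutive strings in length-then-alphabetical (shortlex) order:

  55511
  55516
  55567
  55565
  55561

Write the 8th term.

55175

Stepping forward 3 times from 55561: 55561 → 55566 → 55177, then the target.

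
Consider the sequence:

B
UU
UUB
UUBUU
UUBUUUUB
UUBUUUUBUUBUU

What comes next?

UUBUUUUBUUBUUUUBUUUUB

This is a Fibonacci-style word recurrence s(k) = s(k−1)·s(k−2): e.g. UU·B = UUB.
So term 7 is UUBUUUUBUUBUU·UUBUUUUB.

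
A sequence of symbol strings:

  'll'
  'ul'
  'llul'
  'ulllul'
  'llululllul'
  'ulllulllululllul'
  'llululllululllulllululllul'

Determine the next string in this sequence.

From term 3 onward, concatenate the second-to-last term with the last: ll·ul = llul, ul·llul = ulllul, …
So term 8 is ulllulllululllul·llululllululllulllululllul.

ulllulllululllulllululllululllulllululllul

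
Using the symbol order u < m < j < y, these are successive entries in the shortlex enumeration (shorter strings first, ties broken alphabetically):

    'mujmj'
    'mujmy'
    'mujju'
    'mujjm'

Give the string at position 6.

Stepping forward 2 times from mujjm: mujjm → mujjj, then the target.

mujjy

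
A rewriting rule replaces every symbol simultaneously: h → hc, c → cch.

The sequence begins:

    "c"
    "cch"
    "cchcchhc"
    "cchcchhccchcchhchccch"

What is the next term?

φ(cchcchhccchcchhchccch) expands symbol-by-symbol to cch cch hc cch cch hc hc cch cch cch hc cch cch hc hc cch hc cch cch cch hc; joining the 21 pieces gives the next term.

cchcchhccchcchhchccchcchcchhccchcchhchccchhccchcchcchhc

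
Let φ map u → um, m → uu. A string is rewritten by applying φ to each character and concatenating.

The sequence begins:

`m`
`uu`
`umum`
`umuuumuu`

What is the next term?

umuuumumumuuumum

Expanding umuuumuu: u→um, m→uu, u→um, u→um, u→um, m→uu, u→um, u→um. Concatenated: um uu um um um uu um um.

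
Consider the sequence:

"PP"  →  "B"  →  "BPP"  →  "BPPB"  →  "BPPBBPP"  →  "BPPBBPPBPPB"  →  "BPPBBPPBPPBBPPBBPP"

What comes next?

This is a Fibonacci-style word recurrence s(k) = s(k−1)·s(k−2): e.g. B·PP = BPP.
So term 8 is BPPBBPPBPPBBPPBBPP·BPPBBPPBPPB.

BPPBBPPBPPBBPPBBPPBPPBBPPBPPB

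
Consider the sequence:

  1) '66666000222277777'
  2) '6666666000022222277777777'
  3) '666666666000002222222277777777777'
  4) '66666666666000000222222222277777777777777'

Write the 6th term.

Term n consists of 2n+1 6's, followed by n+1 0's, followed by 2n 2's, followed by 3n-1 7's, where the shown terms are n = 2, 3, 4, 5.
For term 6, n = 7, so the run lengths are 15, 8, 14, 20.

666666666666666000000002222222222222277777777777777777777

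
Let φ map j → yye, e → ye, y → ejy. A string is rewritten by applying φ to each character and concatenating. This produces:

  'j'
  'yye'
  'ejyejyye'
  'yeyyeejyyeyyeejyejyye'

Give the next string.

ejyyeejyejyyeyeyyeejyejyyeejyejyyeyeyyeejyyeyyeejyejyye

Replace each of the 21 characters of yeyyeejyyeyyeejyejyye in place — ejy ye ejy ejy ye ye yye ejy ejy ye ejy ejy ye ye yye ejy ye yye ejy ejy ye — and concatenate.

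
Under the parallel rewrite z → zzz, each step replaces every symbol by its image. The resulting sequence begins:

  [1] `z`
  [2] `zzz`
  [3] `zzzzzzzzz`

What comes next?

zzzzzzzzzzzzzzzzzzzzzzzzzzz

Rewriting each symbol of zzzzzzzzz: z→zzz, z→zzz, z→zzz, z→zzz, z→zzz, z→zzz, z→zzz, z→zzz, z→zzz, which concatenates to zzz zzz zzz zzz zzz zzz zzz zzz zzz.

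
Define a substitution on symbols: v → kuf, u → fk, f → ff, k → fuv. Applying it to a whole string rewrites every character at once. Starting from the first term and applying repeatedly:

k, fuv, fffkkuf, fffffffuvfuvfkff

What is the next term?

φ(fffffffuvfuvfkff) expands symbol-by-symbol to ff ff ff ff ff ff ff fk kuf ff fk kuf ff fuv ff ff; joining the 16 pieces gives the next term.

fffffffffffffffkkuffffkkuffffuvffff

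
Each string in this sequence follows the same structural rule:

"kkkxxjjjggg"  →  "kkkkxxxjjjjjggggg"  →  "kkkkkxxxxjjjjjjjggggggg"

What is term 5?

The n-th term is n+1 k's then n x's then 2n-1 j's then 2n-1 g's, where the shown terms are n = 2, 3, 4.
For term 5, n = 6, so the run lengths are 7, 6, 11, 11.

kkkkkkkxxxxxxjjjjjjjjjjjggggggggggg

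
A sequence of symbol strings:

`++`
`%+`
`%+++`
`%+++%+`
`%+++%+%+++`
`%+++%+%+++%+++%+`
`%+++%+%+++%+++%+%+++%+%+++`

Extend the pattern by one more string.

%+++%+%+++%+++%+%+++%+%+++%+++%+%+++%+++%+

This is a Fibonacci-style word recurrence s(k) = s(k−1)·s(k−2): e.g. %+·++ = %+++.
Continuing: %+++%+%+++%+++%+%+++%+%+++ · %+++%+%+++%+++%+ gives term 8.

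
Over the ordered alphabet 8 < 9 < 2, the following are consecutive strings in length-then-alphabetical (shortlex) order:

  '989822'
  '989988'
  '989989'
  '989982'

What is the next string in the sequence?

989998

The successor of 989982 increments the rightmost position that isn't already 2 and resets every position after it to 8.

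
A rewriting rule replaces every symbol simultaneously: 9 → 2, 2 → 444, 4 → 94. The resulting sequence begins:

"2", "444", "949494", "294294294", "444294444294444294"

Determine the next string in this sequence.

φ(444294444294444294) expands symbol-by-symbol to 94 94 94 444 2 94 94 94 94 444 2 94 94 94 94 444 2 94; joining the 18 pieces gives the next term.

949494444294949494444294949494444294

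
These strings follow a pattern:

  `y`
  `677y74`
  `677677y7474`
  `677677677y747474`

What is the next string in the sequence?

677677677677y74747474

Every step adds 677 to the front and 74 to the end of the previous string.
So the next term is 677·677677677y747474·74.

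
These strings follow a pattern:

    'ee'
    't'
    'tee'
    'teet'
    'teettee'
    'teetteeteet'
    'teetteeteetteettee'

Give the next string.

teetteeteetteetteeteetteeteet

From term 3 onward, concatenate the last term with the second-to-last: t·ee = tee, tee·t = teet, …
Continuing: teetteeteetteettee · teetteeteet gives term 8.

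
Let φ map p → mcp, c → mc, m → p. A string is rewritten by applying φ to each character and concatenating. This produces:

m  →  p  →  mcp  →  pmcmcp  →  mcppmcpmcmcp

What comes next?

Rewriting each symbol of mcppmcpmcmcp: m→p, c→mc, p→mcp, p→mcp, m→p, c→mc, p→mcp, m→p, c→mc, m→p, c→mc, p→mcp, which concatenates to p mc mcp mcp p mc mcp p mc p mc mcp.

pmcmcpmcppmcmcppmcpmcmcp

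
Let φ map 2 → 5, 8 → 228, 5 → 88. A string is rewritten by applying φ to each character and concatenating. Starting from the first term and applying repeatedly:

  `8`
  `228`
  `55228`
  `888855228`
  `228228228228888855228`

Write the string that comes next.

55228552285522855228228228228228888855228

Applying the rule to each of the 21 symbols of 228228228228888855228 gives the pieces 5 5 228 5 5 228 5 5 228 5 5 228 228 228 228 228 88 88 5 5 228, which concatenate to the answer.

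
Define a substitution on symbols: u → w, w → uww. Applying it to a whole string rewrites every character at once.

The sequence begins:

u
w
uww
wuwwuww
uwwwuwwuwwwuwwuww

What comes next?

Rewriting the 17 symbols of uwwwuwwuwwwuwwuww one by one yields w uww uww uww w uww uww w uww uww uww w uww uww w uww uww; concatenated:

wuwwuwwuwwwuwwuwwwuwwuwwuwwwuwwuwwwuwwuww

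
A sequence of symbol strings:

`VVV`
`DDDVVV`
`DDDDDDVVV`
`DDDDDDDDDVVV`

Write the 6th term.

DDDDDDDDDDDDDDDVVV

The strings grow by a fixed prefix DDD each time.
From DDDDDDDDDVVV, 2 further steps: DDDDDDDDDVVV → DDDDDDDDDDDDVVV → (answer).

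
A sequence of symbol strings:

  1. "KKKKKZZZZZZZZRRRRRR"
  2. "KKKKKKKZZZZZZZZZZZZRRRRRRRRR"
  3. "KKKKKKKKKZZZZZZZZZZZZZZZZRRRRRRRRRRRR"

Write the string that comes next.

KKKKKKKKKKKZZZZZZZZZZZZZZZZZZZZRRRRRRRRRRRRRRR

Each string has the form K^{2n+1} Z^{4n} R^{3n}, where the shown terms are n = 2, 3, 4.
Setting n = 5 gives 11, 20, 15 characters in each block.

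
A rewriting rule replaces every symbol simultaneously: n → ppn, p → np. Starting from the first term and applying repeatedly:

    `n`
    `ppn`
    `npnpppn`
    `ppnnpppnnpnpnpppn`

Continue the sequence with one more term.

Rewriting the 17 symbols of ppnnpppnnpnpnpppn one by one yields np np ppn ppn np np np ppn ppn np ppn np ppn np np np ppn; concatenated:

npnpppnppnnpnpnpppnppnnpppnnpppnnpnpnpppn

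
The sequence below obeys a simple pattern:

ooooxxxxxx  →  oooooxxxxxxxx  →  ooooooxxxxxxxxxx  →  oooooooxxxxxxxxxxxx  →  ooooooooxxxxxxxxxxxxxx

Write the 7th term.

Reading off run lengths: o runs 4, 5, 6, 7, 8; x runs 6, 8, 10, 12, 14 — each is linear in n, where the shown terms are n = 3, 4, 5, 6, 7.
At n = 9 the blocks have lengths 10, 18.

ooooooooooxxxxxxxxxxxxxxxxxx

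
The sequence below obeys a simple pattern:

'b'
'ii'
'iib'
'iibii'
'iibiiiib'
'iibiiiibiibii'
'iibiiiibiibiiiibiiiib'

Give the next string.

iibiiiibiibiiiibiiiibiibiiiibiibii

From term 3 onward, concatenate the last term with the second-to-last: ii·b = iib, iib·ii = iibii, …
So term 8 is iibiiiibiibiiiibiiiib·iibiiiibiibii.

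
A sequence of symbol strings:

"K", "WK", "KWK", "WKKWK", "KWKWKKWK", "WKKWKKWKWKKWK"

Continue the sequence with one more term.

KWKWKKWKWKKWKKWKWKKWK

This is a Fibonacci-style word recurrence s(k) = s(k−2)·s(k−1): e.g. K·WK = KWK.
The next term joins KWKWKKWK and WKKWKKWKWKKWK.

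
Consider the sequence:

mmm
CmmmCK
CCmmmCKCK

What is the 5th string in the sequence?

CCCCmmmCKCKCKCK

Every step adds C to the front and CK to the end of the previous string.
From CCmmmCKCK, 2 further steps: CCmmmCKCK → CCCmmmCKCKCK → (answer).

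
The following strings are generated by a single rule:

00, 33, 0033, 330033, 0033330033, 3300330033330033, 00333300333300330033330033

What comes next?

Each term (from the third on) is the two preceding terms concatenated in order: term 3 = 00·33 = 0033.
The next term joins 3300330033330033 and 00333300333300330033330033.

330033003333003300333300333300330033330033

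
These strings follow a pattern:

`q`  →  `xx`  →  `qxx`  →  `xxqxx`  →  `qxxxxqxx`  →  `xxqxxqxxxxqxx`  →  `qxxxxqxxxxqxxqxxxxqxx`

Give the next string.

From term 3 onward, concatenate the second-to-last term with the last: q·xx = qxx, xx·qxx = xxqxx, …
The next term joins xxqxxqxxxxqxx and qxxxxqxxxxqxxqxxxxqxx.

xxqxxqxxxxqxxqxxxxqxxxxqxxqxxxxqxx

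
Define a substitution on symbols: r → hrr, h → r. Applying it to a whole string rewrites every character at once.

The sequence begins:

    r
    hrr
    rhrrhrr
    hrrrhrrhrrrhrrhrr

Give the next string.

Applying the rule to each of the 17 symbols of hrrrhrrhrrrhrrhrr gives the pieces r hrr hrr hrr r hrr hrr r hrr hrr hrr r hrr hrr r hrr hrr, which concatenate to the answer.

rhrrhrrhrrrhrrhrrrhrrhrrhrrrhrrhrrrhrrhrr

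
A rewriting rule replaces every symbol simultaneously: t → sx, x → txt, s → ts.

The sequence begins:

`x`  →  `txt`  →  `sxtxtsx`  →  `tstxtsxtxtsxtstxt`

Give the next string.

Replace each of the 17 characters of tstxtsxtxtsxtstxt in place — sx ts sx txt sx ts txt sx txt sx ts txt sx ts sx txt sx — and concatenate.

sxtssxtxtsxtstxtsxtxtsxtstxtsxtssxtxtsx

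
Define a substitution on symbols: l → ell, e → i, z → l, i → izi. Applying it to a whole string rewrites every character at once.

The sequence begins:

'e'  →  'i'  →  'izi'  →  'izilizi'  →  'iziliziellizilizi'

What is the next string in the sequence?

Rewriting the 17 symbols of iziliziellizilizi one by one yields izi l izi ell izi l izi i ell ell izi l izi ell izi l izi; concatenated:

izilizielliziliziiellelliziliziellizilizi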